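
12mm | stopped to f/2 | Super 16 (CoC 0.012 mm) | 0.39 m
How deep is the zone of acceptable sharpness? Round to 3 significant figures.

49.3 mm

Hyperfocal distance H = f²/(N·c) + f = 12²/(2 × 0.012) + 12 = 144/0.024 + 12 ≈ 6012.0 mm ≈ 6.012 m.
Near limit Dn = s·(H − f)/(H + s − 2f) = 390 × (6012.0 − 12) / (6012.0 + 390 − 2 × 12) = 390 × 6000.0 / 6378.0 ≈ 366.886 mm.
Far limit Df = s·(H − f)/(H − s) = 390 × (6012.0 − 12) / (6012.0 − 390) = 390 × 6000.0 / 5622.0 ≈ 416.222 mm.
Depth of field = Df − Dn = 416.222 − 366.886 ≈ 49.336 mm.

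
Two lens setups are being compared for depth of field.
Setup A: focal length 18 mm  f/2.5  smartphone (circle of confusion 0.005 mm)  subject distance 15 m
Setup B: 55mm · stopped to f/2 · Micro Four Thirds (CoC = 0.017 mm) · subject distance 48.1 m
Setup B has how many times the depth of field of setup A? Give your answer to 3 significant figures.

Setup A: H = 18²/(2.5×0.005) + 18 ≈ 25938.0 mm; DoF = Df − Dn = 35546 − 9506 ≈ 26040 mm.
Setup B: H = 55²/(2×0.017) + 55 ≈ 89025.6 mm; DoF = Df − Dn = 104567 − 31234 ≈ 73333 mm.
Ratio = 73333 / 26040 ≈ 2.82.

2.82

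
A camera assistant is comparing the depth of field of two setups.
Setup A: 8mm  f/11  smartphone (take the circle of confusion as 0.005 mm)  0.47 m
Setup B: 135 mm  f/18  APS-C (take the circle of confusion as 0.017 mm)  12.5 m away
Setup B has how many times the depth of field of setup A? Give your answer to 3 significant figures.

12.2

Setup A: H = 8²/(11×0.005) + 8 ≈ 1171.6 mm; DoF = Df − Dn = 779.48 − 336.43 ≈ 443.05 mm.
Setup B: H = 135²/(18×0.017) + 135 ≈ 59693.8 mm; DoF = Df − Dn = 15775.1 − 10351.0 ≈ 5424.1 mm.
Ratio = 5424.1 / 443.05 ≈ 12.2.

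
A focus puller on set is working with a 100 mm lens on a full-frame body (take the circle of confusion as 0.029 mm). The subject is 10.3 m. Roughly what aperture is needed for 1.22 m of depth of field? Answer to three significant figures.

Write h = H − f = f²/(N·c). The thin-lens limits are Dn = s·h/(h + (s−f)) and Df = s·h/(h − (s−f)), so DoF = Df − Dn = 2·s·(s−f)·h / (h² − (s−f)²).
That is a quadratic in h: DoF·h² − 2·s·(s−f)·h − DoF·(s−f)² = 0 ⇒ h = (s−f)·(s + √(s² + DoF²)) / DoF = 10200 × (10300 + √(10300² + 1220²)) / 1220 = 10200 × (10300 + 10372.0) / 1220 ≈ 172831 mm.
Then N = f²/(c·h) = 100² / (0.029 × 172831) = 10000 / 5012.1 ≈ 2.00.

f/2.00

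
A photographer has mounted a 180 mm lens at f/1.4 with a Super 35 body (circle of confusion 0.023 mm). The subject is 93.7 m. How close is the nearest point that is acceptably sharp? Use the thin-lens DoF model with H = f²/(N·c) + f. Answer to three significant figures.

85.7 m

Hyperfocal distance H = f²/(N·c) + f = 180²/(1.4 × 0.023) + 180 = 32400/0.0322 + 180 ≈ 1006391.2 mm ≈ 1006 m.
Near limit Dn = s·(H − f)/(H + s − 2f) = 93700 × (1006391.2 − 180) / (1006391.2 + 93700 − 2 × 180) = 93700 × 1006211.2 / 1099731.2 ≈ 85732 mm ≈ 85.7 m.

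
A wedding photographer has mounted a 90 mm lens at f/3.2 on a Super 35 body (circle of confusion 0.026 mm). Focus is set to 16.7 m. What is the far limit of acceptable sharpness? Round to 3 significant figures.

Hyperfocal distance H = f²/(N·c) + f = 90²/(3.2 × 0.026) + 90 = 8100/0.0832 + 90 ≈ 97445.8 mm ≈ 97.45 m.
Far limit Df = s·(H − f)/(H − s) = 16700 × (97445.8 − 90) / (97445.8 − 16700) = 16700 × 97355.8 / 80745.8 ≈ 20135 mm ≈ 20.1 m.

20.1 m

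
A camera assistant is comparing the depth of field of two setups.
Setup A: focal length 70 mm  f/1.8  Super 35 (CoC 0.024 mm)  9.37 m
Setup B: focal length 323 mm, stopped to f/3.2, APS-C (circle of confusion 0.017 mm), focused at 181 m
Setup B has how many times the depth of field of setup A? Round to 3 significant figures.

Setup A: H = 70²/(1.8×0.024) + 70 ≈ 113495.9 mm; DoF = Df − Dn = 10206.9 − 8660.0 ≈ 1546.9 mm.
Setup B: H = 323²/(3.2×0.017) + 323 ≈ 1918135.5 mm; DoF = Df − Dn = 199826 − 165416 ≈ 34410 mm.
Ratio = 34410 / 1546.9 ≈ 22.2.

22.2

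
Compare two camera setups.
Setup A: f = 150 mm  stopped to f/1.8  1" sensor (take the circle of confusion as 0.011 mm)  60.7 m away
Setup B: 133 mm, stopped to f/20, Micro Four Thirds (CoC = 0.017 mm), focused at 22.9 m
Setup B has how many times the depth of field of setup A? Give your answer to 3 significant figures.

3.82

Setup A: H = 150²/(1.8×0.011) + 150 ≈ 1136513.6 mm; DoF = Df − Dn = 64116.4 − 57629.3 ≈ 6487.1 mm.
Setup B: H = 133²/(20×0.017) + 133 ≈ 52159.5 mm; DoF = Df − Dn = 40719 − 15929 ≈ 24790 mm.
Ratio = 24790 / 6487.1 ≈ 3.82.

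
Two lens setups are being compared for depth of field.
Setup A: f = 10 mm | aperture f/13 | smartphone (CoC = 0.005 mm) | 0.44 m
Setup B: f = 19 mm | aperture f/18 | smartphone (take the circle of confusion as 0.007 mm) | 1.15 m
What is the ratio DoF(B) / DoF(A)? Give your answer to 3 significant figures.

Setup A: H = 10²/(13×0.005) + 10 ≈ 1548.5 mm; DoF = Df − Dn = 610.69 − 343.88 ≈ 266.81 mm.
Setup B: H = 19²/(18×0.007) + 19 ≈ 2884.1 mm; DoF = Df − Dn = 1900.1 − 824.5 ≈ 1075.6 mm.
Ratio = 1075.6 / 266.81 ≈ 4.03.

4.03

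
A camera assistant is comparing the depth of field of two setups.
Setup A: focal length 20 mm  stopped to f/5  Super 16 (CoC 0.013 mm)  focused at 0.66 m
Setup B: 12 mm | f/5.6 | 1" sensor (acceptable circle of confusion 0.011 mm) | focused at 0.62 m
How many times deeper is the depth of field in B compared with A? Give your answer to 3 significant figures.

Setup A: H = 20²/(5×0.013) + 20 ≈ 6173.8 mm; DoF = Df − Dn = 736.61 − 597.83 ≈ 138.78 mm.
Setup B: H = 12²/(5.6×0.011) + 12 ≈ 2349.7 mm; DoF = Df − Dn = 837.94 − 492.03 ≈ 345.91 mm.
Ratio = 345.91 / 138.78 ≈ 2.49.

2.49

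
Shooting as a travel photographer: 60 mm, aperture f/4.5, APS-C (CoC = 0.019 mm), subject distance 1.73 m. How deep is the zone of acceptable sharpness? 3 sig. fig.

137 mm

Hyperfocal distance H = f²/(N·c) + f = 60²/(4.5 × 0.019) + 60 = 3600/0.0855 + 60 ≈ 42165.3 mm ≈ 42.17 m.
Near limit Dn = s·(H − f)/(H + s − 2f) = 1730 × (42165.3 − 60) / (42165.3 + 1730 − 2 × 60) = 1730 × 42105.3 / 43775.3 ≈ 1664.00 mm.
Far limit Df = s·(H − f)/(H − s) = 1730 × (42165.3 − 60) / (42165.3 − 1730) = 1730 × 42105.3 / 40435.3 ≈ 1801.45 mm.
Depth of field = Df − Dn = 1801.45 − 1664.00 ≈ 137.45 mm.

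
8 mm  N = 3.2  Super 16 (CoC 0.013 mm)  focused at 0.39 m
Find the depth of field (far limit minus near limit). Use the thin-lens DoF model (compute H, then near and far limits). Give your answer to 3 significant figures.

206 mm

Hyperfocal distance H = f²/(N·c) + f = 8²/(3.2 × 0.013) + 8 = 64/0.0416 + 8 ≈ 1546.5 mm ≈ 1.546 m.
Near limit Dn = s·(H − f)/(H + s − 2f) = 390 × (1546.5 − 8) / (1546.5 + 390 − 2 × 8) = 390 × 1538.5 / 1920.5 ≈ 312.42 mm.
Far limit Df = s·(H − f)/(H − s) = 390 × (1546.5 − 8) / (1546.5 − 390) = 390 × 1538.5 / 1156.5 ≈ 518.82 mm.
Depth of field = Df − Dn = 518.82 − 312.42 ≈ 206.40 mm.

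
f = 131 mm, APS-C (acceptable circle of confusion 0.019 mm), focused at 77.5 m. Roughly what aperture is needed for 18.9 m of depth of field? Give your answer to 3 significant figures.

f/1.40

Write h = H − f = f²/(N·c). The thin-lens limits are Dn = s·h/(h + (s−f)) and Df = s·h/(h − (s−f)), so DoF = Df − Dn = 2·s·(s−f)·h / (h² − (s−f)²).
That is a quadratic in h: DoF·h² − 2·s·(s−f)·h − DoF·(s−f)² = 0 ⇒ h = (s−f)·(s + √(s² + DoF²)) / DoF = 77369 × (77500 + √(77500² + 18900²)) / 18900 = 77369 × (77500 + 79771.3) / 18900 ≈ 643805 mm.
Then N = f²/(c·h) = 131² / (0.019 × 643805) = 17161 / 12232 ≈ 1.40.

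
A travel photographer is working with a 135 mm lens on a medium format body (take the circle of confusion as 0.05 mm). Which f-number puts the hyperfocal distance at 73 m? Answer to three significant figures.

f/5

Rearrange H = f²/(N·c) + f for N: N = f² / ((H − f)·c).
N = 135² / ((73000 − 135) × 0.05) = 18225 / 3643 ≈ 5.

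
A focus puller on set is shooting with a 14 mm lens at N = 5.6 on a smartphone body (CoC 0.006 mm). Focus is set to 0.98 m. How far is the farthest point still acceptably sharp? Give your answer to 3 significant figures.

Hyperfocal distance H = f²/(N·c) + f = 14²/(5.6 × 0.006) + 14 = 196/0.0336 + 14 ≈ 5847.3 mm ≈ 5.847 m.
Far limit Df = s·(H − f)/(H − s) = 980 × (5847.3 − 14) / (5847.3 − 980) = 980 × 5833.3 / 4867.3 ≈ 1174.5 mm ≈ 1.17 m.

1.17 m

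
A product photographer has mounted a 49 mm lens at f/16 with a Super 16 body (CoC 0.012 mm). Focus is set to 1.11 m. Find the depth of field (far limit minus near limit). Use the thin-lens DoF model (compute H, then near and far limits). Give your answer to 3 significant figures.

190 mm

Hyperfocal distance H = f²/(N·c) + f = 49²/(16 × 0.012) + 49 = 2401/0.192 + 49 ≈ 12554.2 mm ≈ 12.55 m.
Near limit Dn = s·(H − f)/(H + s − 2f) = 1110 × (12554.2 − 49) / (12554.2 + 1110 − 2 × 49) = 1110 × 12505.2 / 13566.2 ≈ 1023.19 mm.
Far limit Df = s·(H − f)/(H − s) = 1110 × (12554.2 − 49) / (12554.2 − 1110) = 1110 × 12505.2 / 11444.2 ≈ 1212.91 mm.
Depth of field = Df − Dn = 1212.91 − 1023.19 ≈ 189.72 mm.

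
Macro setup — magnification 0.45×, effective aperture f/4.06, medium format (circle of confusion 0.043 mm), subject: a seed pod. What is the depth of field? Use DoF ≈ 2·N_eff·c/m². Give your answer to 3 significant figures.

At magnification m, DoF ≈ 2·N_eff·c/m² = 2 × 4.06 × 0.043 / 0.45² = 0.3492 / 0.2025 ≈ 1.72 mm.

1.72 mm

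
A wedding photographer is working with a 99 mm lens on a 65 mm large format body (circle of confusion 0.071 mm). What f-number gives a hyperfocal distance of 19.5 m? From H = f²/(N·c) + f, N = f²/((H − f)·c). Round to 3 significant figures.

f/7.12

Rearrange H = f²/(N·c) + f for N: N = f² / ((H − f)·c).
N = 99² / ((19500 − 99) × 0.071) = 9801 / 1377 ≈ 7.12.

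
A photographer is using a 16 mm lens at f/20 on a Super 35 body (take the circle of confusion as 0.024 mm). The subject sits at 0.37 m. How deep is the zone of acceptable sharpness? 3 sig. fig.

Hyperfocal distance H = f²/(N·c) + f = 16²/(20 × 0.024) + 16 = 256/0.48 + 16 ≈ 549.3 mm ≈ 0.549 m.
Near limit Dn = s·(H − f)/(H + s − 2f) = 370 × (549.3 − 16) / (549.3 + 370 − 2 × 16) = 370 × 533.3 / 887.3 ≈ 222.39 mm.
Far limit Df = s·(H − f)/(H − s) = 370 × (549.3 − 16) / (549.3 − 370) = 370 × 533.3 / 179.3 ≈ 1100.37 mm.
Depth of field = Df − Dn = 1100.37 − 222.39 ≈ 877.98 mm ≈ 0.878 m.

0.878 m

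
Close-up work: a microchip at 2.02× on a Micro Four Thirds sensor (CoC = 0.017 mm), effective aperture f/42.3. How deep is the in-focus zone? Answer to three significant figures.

At magnification m, DoF ≈ 2·N_eff·c/m² = 2 × 42.3 × 0.017 / 2.02² = 1.438 / 4.08 ≈ 0.352 mm.

0.352 mm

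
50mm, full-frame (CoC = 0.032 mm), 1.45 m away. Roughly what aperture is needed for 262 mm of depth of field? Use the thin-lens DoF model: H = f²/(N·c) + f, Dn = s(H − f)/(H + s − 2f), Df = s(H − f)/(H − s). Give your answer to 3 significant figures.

Write h = H − f = f²/(N·c). The thin-lens limits are Dn = s·h/(h + (s−f)) and Df = s·h/(h − (s−f)), so DoF = Df − Dn = 2·s·(s−f)·h / (h² − (s−f)²).
That is a quadratic in h: DoF·h² − 2·s·(s−f)·h − DoF·(s−f)² = 0 ⇒ h = (s−f)·(s + √(s² + DoF²)) / DoF = 1400 × (1450 + √(1450² + 262²)) / 262 = 1400 × (1450 + 1473.48) / 262 ≈ 15622 mm.
Then N = f²/(c·h) = 50² / (0.032 × 15622) = 2500 / 499.89 ≈ 5.

f/5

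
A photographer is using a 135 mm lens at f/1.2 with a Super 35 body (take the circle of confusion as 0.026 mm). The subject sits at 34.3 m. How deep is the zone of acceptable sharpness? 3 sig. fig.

Hyperfocal distance H = f²/(N·c) + f = 135²/(1.2 × 0.026) + 135 = 18225/0.0312 + 135 ≈ 584269.6 mm ≈ 584.3 m.
Near limit Dn = s·(H − f)/(H + s − 2f) = 34300 × (584269.6 − 135) / (584269.6 + 34300 − 2 × 135) = 34300 × 584134.6 / 618299.6 ≈ 32404.7 mm.
Far limit Df = s·(H − f)/(H − s) = 34300 × (584269.6 − 135) / (584269.6 − 34300) = 34300 × 584134.6 / 549969.6 ≈ 36430.8 mm.
Depth of field = Df − Dn = 36430.8 − 32404.7 ≈ 4026.1 mm ≈ 4.03 m.

4.03 m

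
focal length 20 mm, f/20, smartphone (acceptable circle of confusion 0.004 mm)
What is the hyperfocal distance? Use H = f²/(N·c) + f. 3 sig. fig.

5.02 m

Hyperfocal distance H = f²/(N·c) + f = 20²/(20 × 0.004) + 20 = 400/0.08 + 20 ≈ 5020.0 mm ≈ 5.02 m.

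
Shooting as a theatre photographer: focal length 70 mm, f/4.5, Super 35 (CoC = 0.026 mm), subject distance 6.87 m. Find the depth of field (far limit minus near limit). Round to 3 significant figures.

2.29 m

Hyperfocal distance H = f²/(N·c) + f = 70²/(4.5 × 0.026) + 70 = 4900/0.117 + 70 ≈ 41950.3 mm ≈ 41.95 m.
Near limit Dn = s·(H − f)/(H + s − 2f) = 6870 × (41950.3 − 70) / (41950.3 + 6870 − 2 × 70) = 6870 × 41880.3 / 48680.3 ≈ 5910.4 mm.
Far limit Df = s·(H − f)/(H − s) = 6870 × (41950.3 − 70) / (41950.3 − 6870) = 6870 × 41880.3 / 35080.3 ≈ 8201.7 mm.
Depth of field = Df − Dn = 8201.7 − 5910.4 ≈ 2291.3 mm ≈ 2.29 m.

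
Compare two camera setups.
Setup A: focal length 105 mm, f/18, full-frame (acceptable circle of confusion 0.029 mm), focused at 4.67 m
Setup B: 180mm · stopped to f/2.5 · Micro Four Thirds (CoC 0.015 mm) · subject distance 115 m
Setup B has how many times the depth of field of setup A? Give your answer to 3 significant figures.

Setup A: H = 105²/(18×0.029) + 105 ≈ 21225.7 mm; DoF = Df − Dn = 5957.7 − 3840.0 ≈ 2117.7 mm.
Setup B: H = 180²/(2.5×0.015) + 180 ≈ 864180.0 mm; DoF = Df − Dn = 132625 − 101510 ≈ 31115 mm.
Ratio = 31115 / 2117.7 ≈ 14.7.

14.7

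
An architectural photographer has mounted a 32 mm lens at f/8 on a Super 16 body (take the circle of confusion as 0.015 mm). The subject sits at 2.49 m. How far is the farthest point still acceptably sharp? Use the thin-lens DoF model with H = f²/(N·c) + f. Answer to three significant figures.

3.50 m

Hyperfocal distance H = f²/(N·c) + f = 32²/(8 × 0.015) + 32 = 1024/0.12 + 32 ≈ 8565.3 mm ≈ 8.565 m.
Far limit Df = s·(H − f)/(H − s) = 2490 × (8565.3 − 32) / (8565.3 − 2490) = 2490 × 8533.3 / 6075.3 ≈ 3497.4 mm ≈ 3.50 m.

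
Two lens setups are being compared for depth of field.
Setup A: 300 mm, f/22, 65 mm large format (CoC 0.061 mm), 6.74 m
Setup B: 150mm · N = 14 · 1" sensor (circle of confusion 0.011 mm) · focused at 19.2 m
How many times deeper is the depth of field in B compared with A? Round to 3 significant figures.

3.90

Setup A: H = 300²/(22×0.061) + 300 ≈ 67364.1 mm; DoF = Df − Dn = 7456.0 − 6149.5 ≈ 1306.5 mm.
Setup B: H = 150²/(14×0.011) + 150 ≈ 146253.9 mm; DoF = Df − Dn = 22078.8 − 16985.3 ≈ 5093.5 mm.
Ratio = 5093.5 / 1306.5 ≈ 3.90.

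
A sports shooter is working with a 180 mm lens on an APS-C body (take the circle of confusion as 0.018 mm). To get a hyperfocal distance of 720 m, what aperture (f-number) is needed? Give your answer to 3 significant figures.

Rearrange H = f²/(N·c) + f for N: N = f² / ((H − f)·c).
N = 180² / ((720000 − 180) × 0.018) = 32400 / 12957 ≈ 2.50.

f/2.50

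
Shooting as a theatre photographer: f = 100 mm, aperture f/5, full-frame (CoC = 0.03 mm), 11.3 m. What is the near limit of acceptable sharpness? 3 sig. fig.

Hyperfocal distance H = f²/(N·c) + f = 100²/(5 × 0.03) + 100 = 10000/0.15 + 100 ≈ 66766.7 mm ≈ 66.77 m.
Near limit Dn = s·(H − f)/(H + s − 2f) = 11300 × (66766.7 − 100) / (66766.7 + 11300 − 2 × 100) = 11300 × 66666.7 / 77866.7 ≈ 9674.7 mm ≈ 9.67 m.

9.67 m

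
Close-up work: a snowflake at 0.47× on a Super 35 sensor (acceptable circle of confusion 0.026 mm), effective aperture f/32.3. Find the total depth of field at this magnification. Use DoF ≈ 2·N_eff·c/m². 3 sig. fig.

At magnification m, DoF ≈ 2·N_eff·c/m² = 2 × 32.3 × 0.026 / 0.47² = 1.68 / 0.2209 ≈ 7.6 mm.

7.60 mm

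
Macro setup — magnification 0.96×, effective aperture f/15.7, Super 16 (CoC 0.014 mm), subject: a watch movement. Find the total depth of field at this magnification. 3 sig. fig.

0.477 mm

At magnification m, DoF ≈ 2·N_eff·c/m² = 2 × 15.7 × 0.014 / 0.96² = 0.4396 / 0.9216 ≈ 0.477 mm.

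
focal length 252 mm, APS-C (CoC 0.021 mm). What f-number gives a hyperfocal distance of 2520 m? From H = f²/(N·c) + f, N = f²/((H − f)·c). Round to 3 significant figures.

Rearrange H = f²/(N·c) + f for N: N = f² / ((H − f)·c).
N = 252² / ((2520000 − 252) × 0.021) = 63504 / 52915 ≈ 1.20.

f/1.20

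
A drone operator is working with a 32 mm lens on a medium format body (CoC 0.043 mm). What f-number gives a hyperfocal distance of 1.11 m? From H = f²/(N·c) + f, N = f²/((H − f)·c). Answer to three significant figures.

f/22.1

Rearrange H = f²/(N·c) + f for N: N = f² / ((H − f)·c).
N = 32² / ((1110 − 32) × 0.043) = 1024 / 46.35 ≈ 22.1.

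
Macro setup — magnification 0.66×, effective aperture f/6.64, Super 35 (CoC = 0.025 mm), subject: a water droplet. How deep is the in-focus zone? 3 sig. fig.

At magnification m, DoF ≈ 2·N_eff·c/m² = 2 × 6.64 × 0.025 / 0.66² = 0.332 / 0.4356 ≈ 0.762 mm.

0.762 mm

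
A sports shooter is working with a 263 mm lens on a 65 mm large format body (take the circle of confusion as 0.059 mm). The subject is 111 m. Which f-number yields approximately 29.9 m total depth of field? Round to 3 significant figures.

Write h = H − f = f²/(N·c). The thin-lens limits are Dn = s·h/(h + (s−f)) and Df = s·h/(h − (s−f)), so DoF = Df − Dn = 2·s·(s−f)·h / (h² − (s−f)²).
That is a quadratic in h: DoF·h² − 2·s·(s−f)·h − DoF·(s−f)² = 0 ⇒ h = (s−f)·(s + √(s² + DoF²)) / DoF = 110737 × (111000 + √(111000² + 29900²)) / 29900 = 110737 × (111000 + 114957) / 29900 ≈ 836848 mm.
Then N = f²/(c·h) = 263² / (0.059 × 836848) = 69169 / 49374 ≈ 1.40.

f/1.40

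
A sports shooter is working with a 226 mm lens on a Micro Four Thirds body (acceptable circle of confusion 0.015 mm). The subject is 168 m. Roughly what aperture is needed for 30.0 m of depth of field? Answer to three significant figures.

f/1.80

Write h = H − f = f²/(N·c). The thin-lens limits are Dn = s·h/(h + (s−f)) and Df = s·h/(h − (s−f)), so DoF = Df − Dn = 2·s·(s−f)·h / (h² − (s−f)²).
That is a quadratic in h: DoF·h² − 2·s·(s−f)·h − DoF·(s−f)² = 0 ⇒ h = (s−f)·(s + √(s² + DoF²)) / DoF = 167774 × (168000 + √(168000² + 30000²)) / 30000 = 167774 × (168000 + 170658) / 30000 ≈ 1893931 mm.
Then N = f²/(c·h) = 226² / (0.015 × 1893931) = 51076 / 28409 ≈ 1.80.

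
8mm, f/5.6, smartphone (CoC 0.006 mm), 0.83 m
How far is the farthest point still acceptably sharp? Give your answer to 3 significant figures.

Hyperfocal distance H = f²/(N·c) + f = 8²/(5.6 × 0.006) + 8 = 64/0.0336 + 8 ≈ 1912.8 mm ≈ 1.913 m.
Far limit Df = s·(H − f)/(H − s) = 830 × (1912.8 − 8) / (1912.8 − 830) = 830 × 1904.8 / 1082.8 ≈ 1460.1 mm ≈ 1.46 m.

1.46 m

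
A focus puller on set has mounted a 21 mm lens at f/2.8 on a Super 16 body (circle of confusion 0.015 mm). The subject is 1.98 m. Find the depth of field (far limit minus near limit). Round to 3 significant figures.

Hyperfocal distance H = f²/(N·c) + f = 21²/(2.8 × 0.015) + 21 = 441/0.042 + 21 ≈ 10521.0 mm ≈ 10.52 m.
Near limit Dn = s·(H − f)/(H + s − 2f) = 1980 × (10521.0 − 21) / (10521.0 + 1980 − 2 × 21) = 1980 × 10500.0 / 12459.0 ≈ 1668.67 mm.
Far limit Df = s·(H − f)/(H − s) = 1980 × (10521.0 − 21) / (10521.0 − 1980) = 1980 × 10500.0 / 8541.0 ≈ 2434.14 mm.
Depth of field = Df − Dn = 2434.14 − 1668.67 ≈ 765.47 mm ≈ 0.765 m.

0.765 m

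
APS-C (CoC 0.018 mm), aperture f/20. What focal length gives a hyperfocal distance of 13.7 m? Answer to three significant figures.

70.0 mm

From H = f²/(N·c) + f, with f ≪ H: f ≈ √(H·N·c) = √(13700 × 20 × 0.018) = √4932.0 ≈ 70.23 mm.
Exact: f² + N·c·f − N·c·H = 0 ⇒ f = (−N·c + √((N·c)² + 4·N·c·H))/2 = (−0.36 + √19728)/2 ≈ 70.048 mm ≈ 70.0 mm.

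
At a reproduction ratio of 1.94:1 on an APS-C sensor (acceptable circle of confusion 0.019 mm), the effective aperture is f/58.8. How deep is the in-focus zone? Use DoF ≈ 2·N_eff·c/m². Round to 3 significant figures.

At magnification m, DoF ≈ 2·N_eff·c/m² = 2 × 58.8 × 0.019 / 1.94² = 2.234 / 3.764 ≈ 0.594 mm.

0.594 mm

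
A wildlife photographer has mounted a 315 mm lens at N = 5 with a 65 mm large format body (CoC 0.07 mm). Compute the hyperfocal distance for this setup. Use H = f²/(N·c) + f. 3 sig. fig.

284 m

Hyperfocal distance H = f²/(N·c) + f = 315²/(5 × 0.07) + 315 = 99225/0.35 + 315 ≈ 283815.0 mm ≈ 284 m.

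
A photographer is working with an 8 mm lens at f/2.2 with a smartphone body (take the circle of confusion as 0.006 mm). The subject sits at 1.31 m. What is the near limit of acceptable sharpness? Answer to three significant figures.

Hyperfocal distance H = f²/(N·c) + f = 8²/(2.2 × 0.006) + 8 = 64/0.0132 + 8 ≈ 4856.5 mm ≈ 4.856 m.
Near limit Dn = s·(H − f)/(H + s − 2f) = 1310 × (4856.5 − 8) / (4856.5 + 1310 − 2 × 8) = 1310 × 4848.5 / 6150.5 ≈ 1032.7 mm ≈ 1.03 m.

1.03 m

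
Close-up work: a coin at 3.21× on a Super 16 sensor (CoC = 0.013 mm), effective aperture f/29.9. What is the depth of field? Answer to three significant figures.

At magnification m, DoF ≈ 2·N_eff·c/m² = 2 × 29.9 × 0.013 / 3.21² = 0.7774 / 10.3 ≈ 0.0754 mm.

0.0754 mm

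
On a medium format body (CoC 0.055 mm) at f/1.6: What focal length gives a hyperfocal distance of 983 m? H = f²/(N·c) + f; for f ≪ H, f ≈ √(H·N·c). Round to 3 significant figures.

From H = f²/(N·c) + f, with f ≪ H: f ≈ √(H·N·c) = √(983000 × 1.6 × 0.055) = √86504 ≈ 294.1 mm.
The +f correction barely moves this — solving exactly, f² + N·c·f − N·c·H = 0 ⇒ f = (−N·c + √((N·c)² + 4·N·c·H))/2 = (−0.088 + √346016)/2 ≈ 294.07 mm, so f ≈ 294 mm.

294 mm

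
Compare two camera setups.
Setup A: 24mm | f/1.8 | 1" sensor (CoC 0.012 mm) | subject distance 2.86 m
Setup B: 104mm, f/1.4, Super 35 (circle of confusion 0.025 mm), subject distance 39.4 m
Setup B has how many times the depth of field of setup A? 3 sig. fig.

Setup A: H = 24²/(1.8×0.012) + 24 ≈ 26690.7 mm; DoF = Df − Dn = 3200.36 − 2585.08 ≈ 615.28 mm.
Setup B: H = 104²/(1.4×0.025) + 104 ≈ 309132.6 mm; DoF = Df − Dn = 45140 − 34955 ≈ 10185 mm.
Ratio = 10185 / 615.28 ≈ 16.6.

16.6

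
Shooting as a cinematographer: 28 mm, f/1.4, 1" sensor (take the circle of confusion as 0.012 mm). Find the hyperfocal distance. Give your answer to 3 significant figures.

46.7 m

Hyperfocal distance H = f²/(N·c) + f = 28²/(1.4 × 0.012) + 28 = 784/0.0168 + 28 ≈ 46694.7 mm ≈ 46.7 m.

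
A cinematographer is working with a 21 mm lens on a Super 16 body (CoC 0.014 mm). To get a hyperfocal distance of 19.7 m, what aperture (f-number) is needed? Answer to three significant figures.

Rearrange H = f²/(N·c) + f for N: N = f² / ((H − f)·c).
N = 21² / ((19700 − 21) × 0.014) = 441 / 275.5 ≈ 1.60.

f/1.60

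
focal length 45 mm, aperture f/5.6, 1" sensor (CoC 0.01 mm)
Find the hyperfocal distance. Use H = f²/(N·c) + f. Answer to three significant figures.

36.2 m

Hyperfocal distance H = f²/(N·c) + f = 45²/(5.6 × 0.01) + 45 = 2025/0.056 + 45 ≈ 36205.7 mm ≈ 36.2 m.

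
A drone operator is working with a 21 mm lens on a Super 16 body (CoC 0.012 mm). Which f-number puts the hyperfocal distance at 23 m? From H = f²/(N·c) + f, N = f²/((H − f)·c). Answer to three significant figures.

Rearrange H = f²/(N·c) + f for N: N = f² / ((H − f)·c).
N = 21² / ((23000 − 21) × 0.012) = 441 / 275.7 ≈ 1.60.

f/1.60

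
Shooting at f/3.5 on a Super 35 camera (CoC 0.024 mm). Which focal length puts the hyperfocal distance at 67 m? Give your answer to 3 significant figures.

75.0 mm

From H = f²/(N·c) + f, with f ≪ H: f ≈ √(H·N·c) = √(67000 × 3.5 × 0.024) = √5628.0 ≈ 75.02 mm.
The +f correction barely moves this — solving exactly, f² + N·c·f − N·c·H = 0 ⇒ f = (−N·c + √((N·c)² + 4·N·c·H))/2 = (−0.084 + √22512)/2 ≈ 74.978 mm, so f ≈ 75.0 mm.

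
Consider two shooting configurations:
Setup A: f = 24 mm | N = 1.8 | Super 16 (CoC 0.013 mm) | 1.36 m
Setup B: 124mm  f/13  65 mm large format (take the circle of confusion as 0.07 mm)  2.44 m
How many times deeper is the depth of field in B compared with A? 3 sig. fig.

4.60

Setup A: H = 24²/(1.8×0.013) + 24 ≈ 24639.4 mm; DoF = Df − Dn = 1438.05 − 1289.99 ≈ 148.06 mm.
Setup B: H = 124²/(13×0.07) + 124 ≈ 17020.7 mm; DoF = Df − Dn = 2827.57 − 2145.87 ≈ 681.70 mm.
Ratio = 681.70 / 148.06 ≈ 4.60.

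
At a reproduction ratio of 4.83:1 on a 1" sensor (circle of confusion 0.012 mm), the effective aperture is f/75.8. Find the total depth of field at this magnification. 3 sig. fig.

At magnification m, DoF ≈ 2·N_eff·c/m² = 2 × 75.8 × 0.012 / 4.83² = 1.819 / 23.33 ≈ 0.078 mm.

0.0780 mm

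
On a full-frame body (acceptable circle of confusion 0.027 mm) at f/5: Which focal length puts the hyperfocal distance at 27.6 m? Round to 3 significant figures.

From H = f²/(N·c) + f, with f ≪ H: f ≈ √(H·N·c) = √(27600 × 5 × 0.027) = √3726.0 ≈ 61.04 mm.
The +f correction barely moves this — solving exactly, f² + N·c·f − N·c·H = 0 ⇒ f = (−N·c + √((N·c)² + 4·N·c·H))/2 = (−0.135 + √14904)/2 ≈ 60.974 mm, so f ≈ 61.0 mm.

61.0 mm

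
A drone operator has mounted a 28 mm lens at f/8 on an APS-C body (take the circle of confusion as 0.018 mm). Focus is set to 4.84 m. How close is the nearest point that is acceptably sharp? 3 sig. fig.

Hyperfocal distance H = f²/(N·c) + f = 28²/(8 × 0.018) + 28 = 784/0.144 + 28 ≈ 5472.4 mm ≈ 5.472 m.
Near limit Dn = s·(H − f)/(H + s − 2f) = 4840 × (5472.4 − 28) / (5472.4 + 4840 − 2 × 28) = 4840 × 5444.4 / 10256.4 ≈ 2569.2 mm ≈ 2.57 m.

2.57 m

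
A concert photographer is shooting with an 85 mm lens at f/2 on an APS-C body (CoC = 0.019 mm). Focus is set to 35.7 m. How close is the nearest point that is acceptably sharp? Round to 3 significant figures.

Hyperfocal distance H = f²/(N·c) + f = 85²/(2 × 0.019) + 85 = 7225/0.038 + 85 ≈ 190216.6 mm ≈ 190.2 m.
Near limit Dn = s·(H − f)/(H + s − 2f) = 35700 × (190216.6 − 85) / (190216.6 + 35700 − 2 × 85) = 35700 × 190131.6 / 225746.6 ≈ 30068 mm ≈ 30.1 m.

30.1 m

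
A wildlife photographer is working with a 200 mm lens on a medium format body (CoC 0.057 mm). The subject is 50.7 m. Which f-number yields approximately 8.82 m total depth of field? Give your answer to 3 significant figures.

f/1.20

Write h = H − f = f²/(N·c). The thin-lens limits are Dn = s·h/(h + (s−f)) and Df = s·h/(h − (s−f)), so DoF = Df − Dn = 2·s·(s−f)·h / (h² − (s−f)²).
That is a quadratic in h: DoF·h² − 2·s·(s−f)·h − DoF·(s−f)² = 0 ⇒ h = (s−f)·(s + √(s² + DoF²)) / DoF = 50500 × (50700 + √(50700² + 8820²)) / 8820 = 50500 × (50700 + 51461.5) / 8820 ≈ 584938 mm.
Then N = f²/(c·h) = 200² / (0.057 × 584938) = 40000 / 33341 ≈ 1.20.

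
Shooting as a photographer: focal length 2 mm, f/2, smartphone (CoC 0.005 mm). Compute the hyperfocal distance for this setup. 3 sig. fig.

Hyperfocal distance H = f²/(N·c) + f = 2²/(2 × 0.005) + 2 = 4/0.01 + 2 ≈ 402.0 mm ≈ 0.402 m.

402 mm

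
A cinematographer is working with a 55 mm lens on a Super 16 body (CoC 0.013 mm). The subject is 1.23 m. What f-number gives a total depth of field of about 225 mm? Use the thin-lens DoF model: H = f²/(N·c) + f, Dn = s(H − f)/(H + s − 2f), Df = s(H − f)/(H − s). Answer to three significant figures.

f/18

Write h = H − f = f²/(N·c). The thin-lens limits are Dn = s·h/(h + (s−f)) and Df = s·h/(h − (s−f)), so DoF = Df − Dn = 2·s·(s−f)·h / (h² − (s−f)²).
That is a quadratic in h: DoF·h² − 2·s·(s−f)·h − DoF·(s−f)² = 0 ⇒ h = (s−f)·(s + √(s² + DoF²)) / DoF = 1175 × (1230 + √(1230² + 225²)) / 225 = 1175 × (1230 + 1250.41) / 225 ≈ 12953 mm.
Then N = f²/(c·h) = 55² / (0.013 × 12953) = 3025 / 168.39 ≈ 18.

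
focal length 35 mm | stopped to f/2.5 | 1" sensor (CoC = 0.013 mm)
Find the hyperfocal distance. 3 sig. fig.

Hyperfocal distance H = f²/(N·c) + f = 35²/(2.5 × 0.013) + 35 = 1225/0.0325 + 35 ≈ 37727.3 mm ≈ 37.7 m.

37.7 m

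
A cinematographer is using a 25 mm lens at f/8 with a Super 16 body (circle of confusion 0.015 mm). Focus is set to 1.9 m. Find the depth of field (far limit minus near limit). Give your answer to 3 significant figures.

Hyperfocal distance H = f²/(N·c) + f = 25²/(8 × 0.015) + 25 = 625/0.12 + 25 ≈ 5233.3 mm ≈ 5.233 m.
Near limit Dn = s·(H − f)/(H + s − 2f) = 1900 × (5233.3 − 25) / (5233.3 + 1900 − 2 × 25) = 1900 × 5208.3 / 7083.3 ≈ 1397.1 mm.
Far limit Df = s·(H − f)/(H − s) = 1900 × (5233.3 − 25) / (5233.3 − 1900) = 1900 × 5208.3 / 3333.3 ≈ 2968.7 mm.
Depth of field = Df − Dn = 2968.7 − 1397.1 ≈ 1571.6 mm ≈ 1.57 m.

1.57 m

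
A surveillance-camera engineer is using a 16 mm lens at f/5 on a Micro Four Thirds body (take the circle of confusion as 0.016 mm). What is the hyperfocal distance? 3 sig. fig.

3.22 m

Hyperfocal distance H = f²/(N·c) + f = 16²/(5 × 0.016) + 16 = 256/0.08 + 16 ≈ 3216.0 mm ≈ 3.22 m.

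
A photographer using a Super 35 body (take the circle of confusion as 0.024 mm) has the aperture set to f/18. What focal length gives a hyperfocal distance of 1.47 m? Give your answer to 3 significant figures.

From H = f²/(N·c) + f, with f ≪ H: f ≈ √(H·N·c) = √(1470 × 18 × 0.024) = √635.04 ≈ 25.20 mm.
Exact: f² + N·c·f − N·c·H = 0 ⇒ f = (−N·c + √((N·c)² + 4·N·c·H))/2 = (−0.432 + √2540.3)/2 ≈ 24.985 mm ≈ 25.0 mm.

25.0 mm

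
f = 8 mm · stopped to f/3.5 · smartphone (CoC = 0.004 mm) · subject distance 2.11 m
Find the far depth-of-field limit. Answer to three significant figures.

3.91 m

Hyperfocal distance H = f²/(N·c) + f = 8²/(3.5 × 0.004) + 8 = 64/0.014 + 8 ≈ 4579.4 mm ≈ 4.579 m.
Far limit Df = s·(H − f)/(H − s) = 2110 × (4579.4 − 8) / (4579.4 − 2110) = 2110 × 4571.4 / 2469.4 ≈ 3906.1 mm ≈ 3.91 m.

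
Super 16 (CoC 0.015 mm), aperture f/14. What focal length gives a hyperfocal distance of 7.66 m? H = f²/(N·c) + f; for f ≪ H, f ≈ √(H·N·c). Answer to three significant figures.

From H = f²/(N·c) + f, with f ≪ H: f ≈ √(H·N·c) = √(7660 × 14 × 0.015) = √1608.6 ≈ 40.11 mm.
Exact: f² + N·c·f − N·c·H = 0 ⇒ f = (−N·c + √((N·c)² + 4·N·c·H))/2 = (−0.21 + √6434.4)/2 ≈ 40.002 mm ≈ 40.0 mm.

40.0 mm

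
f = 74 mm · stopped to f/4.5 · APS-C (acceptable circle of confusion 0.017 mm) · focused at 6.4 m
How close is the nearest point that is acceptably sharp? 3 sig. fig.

Hyperfocal distance H = f²/(N·c) + f = 74²/(4.5 × 0.017) + 74 = 5476/0.0765 + 74 ≈ 71655.7 mm ≈ 71.66 m.
Near limit Dn = s·(H − f)/(H + s − 2f) = 6400 × (71655.7 − 74) / (71655.7 + 6400 − 2 × 74) = 6400 × 71581.7 / 77907.7 ≈ 5880.3 mm ≈ 5.88 m.

5.88 m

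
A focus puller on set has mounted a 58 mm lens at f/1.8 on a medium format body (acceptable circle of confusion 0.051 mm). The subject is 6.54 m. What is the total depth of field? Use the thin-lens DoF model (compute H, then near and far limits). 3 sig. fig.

2.39 m

Hyperfocal distance H = f²/(N·c) + f = 58²/(1.8 × 0.051) + 58 = 3364/0.0918 + 58 ≈ 36702.9 mm ≈ 36.70 m.
Near limit Dn = s·(H − f)/(H + s − 2f) = 6540 × (36702.9 − 58) / (36702.9 + 6540 − 2 × 58) = 6540 × 36644.9 / 43126.9 ≈ 5557.0 mm.
Far limit Df = s·(H − f)/(H − s) = 6540 × (36702.9 − 58) / (36702.9 − 6540) = 6540 × 36644.9 / 30162.9 ≈ 7945.4 mm.
Depth of field = Df − Dn = 7945.4 − 5557.0 ≈ 2388.4 mm ≈ 2.39 m.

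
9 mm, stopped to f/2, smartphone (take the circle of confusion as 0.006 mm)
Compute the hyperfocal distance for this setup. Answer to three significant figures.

Hyperfocal distance H = f²/(N·c) + f = 9²/(2 × 0.006) + 9 = 81/0.012 + 9 ≈ 6759.0 mm ≈ 6.76 m.

6.76 m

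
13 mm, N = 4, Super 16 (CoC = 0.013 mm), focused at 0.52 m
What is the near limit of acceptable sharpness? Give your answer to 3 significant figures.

Hyperfocal distance H = f²/(N·c) + f = 13²/(4 × 0.013) + 13 = 169/0.052 + 13 ≈ 3263.0 mm ≈ 3.263 m.
Near limit Dn = s·(H − f)/(H + s − 2f) = 520 × (3263.0 − 13) / (3263.0 + 520 − 2 × 13) = 520 × 3250.0 / 3757.0 ≈ 449.83 mm.

450 mm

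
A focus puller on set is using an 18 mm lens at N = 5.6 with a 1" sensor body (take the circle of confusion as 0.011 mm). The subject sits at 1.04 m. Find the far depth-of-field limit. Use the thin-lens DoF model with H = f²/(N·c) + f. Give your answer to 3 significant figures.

Hyperfocal distance H = f²/(N·c) + f = 18²/(5.6 × 0.011) + 18 = 324/0.0616 + 18 ≈ 5277.7 mm ≈ 5.278 m.
Far limit Df = s·(H − f)/(H − s) = 1040 × (5277.7 − 18) / (5277.7 − 1040) = 1040 × 5259.7 / 4237.7 ≈ 1290.8 mm ≈ 1.29 m.

1.29 m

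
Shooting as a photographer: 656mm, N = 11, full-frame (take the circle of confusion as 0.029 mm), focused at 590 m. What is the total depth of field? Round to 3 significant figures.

637 m

Hyperfocal distance H = f²/(N·c) + f = 656²/(11 × 0.029) + 656 = 430336/0.319 + 656 ≈ 1349671.7 mm ≈ 1350 m.
Near limit Dn = s·(H − f)/(H + s − 2f) = 590000 × (1349671.7 − 656) / (1349671.7 + 590000 − 2 × 656) = 590000 × 1349015.7 / 1938359.7 ≈ 410615 mm.
Far limit Df = s·(H − f)/(H − s) = 590000 × (1349671.7 − 656) / (1349671.7 − 590000) = 590000 × 1349015.7 / 759671.7 ≈ 1047715 mm.
Depth of field = Df − Dn = 1047715 − 410615 ≈ 637100 mm ≈ 637 m.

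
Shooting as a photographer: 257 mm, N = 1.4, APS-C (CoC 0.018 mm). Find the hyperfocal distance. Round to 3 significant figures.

Hyperfocal distance H = f²/(N·c) + f = 257²/(1.4 × 0.018) + 257 = 66049/0.0252 + 257 ≈ 2621249.1 mm ≈ 2620 m.

2620 m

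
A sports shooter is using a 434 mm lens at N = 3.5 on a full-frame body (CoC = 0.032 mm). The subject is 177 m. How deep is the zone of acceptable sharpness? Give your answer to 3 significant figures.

37.6 m

Hyperfocal distance H = f²/(N·c) + f = 434²/(3.5 × 0.032) + 434 = 188356/0.112 + 434 ≈ 1682184.0 mm ≈ 1682 m.
Near limit Dn = s·(H − f)/(H + s − 2f) = 177000 × (1682184.0 − 434) / (1682184.0 + 177000 − 2 × 434) = 177000 × 1681750.0 / 1858316.0 ≈ 160183 mm.
Far limit Df = s·(H − f)/(H − s) = 177000 × (1682184.0 − 434) / (1682184.0 − 177000) = 177000 × 1681750.0 / 1505184.0 ≈ 197763 mm.
Depth of field = Df − Dn = 197763 − 160183 ≈ 37580 mm ≈ 37.6 m.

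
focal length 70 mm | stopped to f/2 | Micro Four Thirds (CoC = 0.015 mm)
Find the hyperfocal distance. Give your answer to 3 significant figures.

Hyperfocal distance H = f²/(N·c) + f = 70²/(2 × 0.015) + 70 = 4900/0.03 + 70 ≈ 163403.3 mm ≈ 163 m.

163 m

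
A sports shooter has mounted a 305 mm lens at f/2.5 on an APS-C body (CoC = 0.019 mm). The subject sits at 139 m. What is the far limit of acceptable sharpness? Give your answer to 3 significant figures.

150 m

Hyperfocal distance H = f²/(N·c) + f = 305²/(2.5 × 0.019) + 305 = 93025/0.0475 + 305 ≈ 1958726.1 mm ≈ 1959 m.
Far limit Df = s·(H − f)/(H − s) = 139000 × (1958726.1 − 305) / (1958726.1 − 139000) = 139000 × 1958421.1 / 1819726.1 ≈ 149594 mm ≈ 150 m.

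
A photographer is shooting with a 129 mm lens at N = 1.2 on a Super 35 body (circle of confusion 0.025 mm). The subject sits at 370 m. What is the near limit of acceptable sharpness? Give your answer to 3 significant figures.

222 m

Hyperfocal distance H = f²/(N·c) + f = 129²/(1.2 × 0.025) + 129 = 16641/0.03 + 129 ≈ 554829.0 mm ≈ 554.8 m.
Near limit Dn = s·(H − f)/(H + s − 2f) = 370000 × (554829.0 − 129) / (554829.0 + 370000 − 2 × 129) = 370000 × 554700.0 / 924571.0 ≈ 221983 mm ≈ 222 m.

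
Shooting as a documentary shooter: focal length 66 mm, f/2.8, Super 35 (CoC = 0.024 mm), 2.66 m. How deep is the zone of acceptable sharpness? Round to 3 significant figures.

Hyperfocal distance H = f²/(N·c) + f = 66²/(2.8 × 0.024) + 66 = 4356/0.0672 + 66 ≈ 64887.4 mm ≈ 64.89 m.
Near limit Dn = s·(H − f)/(H + s − 2f) = 2660 × (64887.4 − 66) / (64887.4 + 2660 − 2 × 66) = 2660 × 64821.4 / 67415.4 ≈ 2557.65 mm.
Far limit Df = s·(H − f)/(H − s) = 2660 × (64887.4 − 66) / (64887.4 − 2660) = 2660 × 64821.4 / 62227.4 ≈ 2770.88 mm.
Depth of field = Df − Dn = 2770.88 − 2557.65 ≈ 213.23 mm.

213 mm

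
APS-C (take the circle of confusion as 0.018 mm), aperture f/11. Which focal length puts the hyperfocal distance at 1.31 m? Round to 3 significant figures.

From H = f²/(N·c) + f, with f ≪ H: f ≈ √(H·N·c) = √(1310 × 11 × 0.018) = √259.38 ≈ 16.11 mm.
Exact: f² + N·c·f − N·c·H = 0 ⇒ f = (−N·c + √((N·c)² + 4·N·c·H))/2 = (−0.198 + √1037.6)/2 ≈ 16.007 mm ≈ 16.0 mm.

16.0 mm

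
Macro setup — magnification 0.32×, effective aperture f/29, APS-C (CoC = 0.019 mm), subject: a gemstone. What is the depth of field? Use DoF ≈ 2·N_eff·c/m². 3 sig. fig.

10.8 mm

At magnification m, DoF ≈ 2·N_eff·c/m² = 2 × 29 × 0.019 / 0.32² = 1.102 / 0.1024 ≈ 10.8 mm.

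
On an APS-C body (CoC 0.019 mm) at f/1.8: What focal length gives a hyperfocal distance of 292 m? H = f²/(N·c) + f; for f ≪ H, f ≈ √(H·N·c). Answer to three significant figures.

99.9 mm

From H = f²/(N·c) + f, with f ≪ H: f ≈ √(H·N·c) = √(292000 × 1.8 × 0.019) = √9986.4 ≈ 99.93 mm.
The +f correction barely moves this — solving exactly, f² + N·c·f − N·c·H = 0 ⇒ f = (−N·c + √((N·c)² + 4·N·c·H))/2 = (−0.0342 + √39946)/2 ≈ 99.915 mm, so f ≈ 99.9 mm.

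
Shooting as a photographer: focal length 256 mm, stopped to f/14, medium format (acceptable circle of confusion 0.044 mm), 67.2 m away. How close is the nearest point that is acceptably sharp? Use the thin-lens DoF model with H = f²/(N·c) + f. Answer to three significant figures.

Hyperfocal distance H = f²/(N·c) + f = 256²/(14 × 0.044) + 256 = 65536/0.616 + 256 ≈ 106645.6 mm ≈ 106.6 m.
Near limit Dn = s·(H − f)/(H + s − 2f) = 67200 × (106645.6 − 256) / (106645.6 + 67200 − 2 × 256) = 67200 × 106389.6 / 173333.6 ≈ 41246 mm ≈ 41.2 m.

41.2 m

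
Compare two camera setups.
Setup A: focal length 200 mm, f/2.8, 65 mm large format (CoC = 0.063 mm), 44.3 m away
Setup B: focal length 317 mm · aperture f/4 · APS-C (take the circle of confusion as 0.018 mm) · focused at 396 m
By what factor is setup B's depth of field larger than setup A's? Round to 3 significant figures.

13.6

Setup A: H = 200²/(2.8×0.063) + 200 ≈ 226957.4 mm; DoF = Df − Dn = 54996 − 37087 ≈ 17909 mm.
Setup B: H = 317²/(4×0.018) + 317 ≈ 1395997.6 mm; DoF = Df − Dn = 552691 − 308530 ≈ 244161 mm.
Ratio = 244161 / 17909 ≈ 13.6.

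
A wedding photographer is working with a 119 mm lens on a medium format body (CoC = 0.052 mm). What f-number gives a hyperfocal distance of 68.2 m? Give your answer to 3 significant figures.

Rearrange H = f²/(N·c) + f for N: N = f² / ((H − f)·c).
N = 119² / ((68200 − 119) × 0.052) = 14161 / 3540 ≈ 4.

f/4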